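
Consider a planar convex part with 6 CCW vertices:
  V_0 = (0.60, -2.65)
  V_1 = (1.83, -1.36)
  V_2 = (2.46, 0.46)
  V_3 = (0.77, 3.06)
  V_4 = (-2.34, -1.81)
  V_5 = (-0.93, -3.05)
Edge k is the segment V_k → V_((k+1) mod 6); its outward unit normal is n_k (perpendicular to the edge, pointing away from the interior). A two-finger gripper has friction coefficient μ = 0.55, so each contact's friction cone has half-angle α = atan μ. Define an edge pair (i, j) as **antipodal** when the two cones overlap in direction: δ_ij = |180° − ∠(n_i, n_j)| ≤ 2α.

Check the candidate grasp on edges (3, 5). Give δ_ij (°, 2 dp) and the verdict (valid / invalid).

α = atan 0.55 = 28.81°;  2α = 57.62°
edge 3: e_3 = (-3.11, -4.87);  n_3 = (-0.8428, +0.5382)
edge 5: e_5 = (+1.53, +0.40);  n_5 = (+0.2529, -0.9675)
∠(n_3, n_5) = 137.21°
δ = |180° − 137.21°| = 42.79°
42.79° ≤ 2α = 57.62°  →  valid

δ = 42.79°, valid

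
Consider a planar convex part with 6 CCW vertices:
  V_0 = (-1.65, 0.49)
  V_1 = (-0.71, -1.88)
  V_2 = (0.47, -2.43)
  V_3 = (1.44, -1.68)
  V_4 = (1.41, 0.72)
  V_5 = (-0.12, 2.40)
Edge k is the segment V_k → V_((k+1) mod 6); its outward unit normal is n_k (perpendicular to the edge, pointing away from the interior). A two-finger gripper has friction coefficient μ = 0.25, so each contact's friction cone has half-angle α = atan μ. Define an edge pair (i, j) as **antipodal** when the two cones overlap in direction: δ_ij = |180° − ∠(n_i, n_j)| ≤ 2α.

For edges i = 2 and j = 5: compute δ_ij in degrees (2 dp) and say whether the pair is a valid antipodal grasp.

δ = 13.59°, valid

α = atan 0.25 = 14.04°;  2α = 28.07°
edge 2: e_2 = (+0.97, +0.75);  n_2 = (+0.6117, -0.7911)
edge 5: e_5 = (-1.53, -1.91);  n_5 = (-0.7805, +0.6252)
∠(n_2, n_5) = 166.41°
δ = |180° − 166.41°| = 13.59°
13.59° ≤ 2α = 28.07°  →  valid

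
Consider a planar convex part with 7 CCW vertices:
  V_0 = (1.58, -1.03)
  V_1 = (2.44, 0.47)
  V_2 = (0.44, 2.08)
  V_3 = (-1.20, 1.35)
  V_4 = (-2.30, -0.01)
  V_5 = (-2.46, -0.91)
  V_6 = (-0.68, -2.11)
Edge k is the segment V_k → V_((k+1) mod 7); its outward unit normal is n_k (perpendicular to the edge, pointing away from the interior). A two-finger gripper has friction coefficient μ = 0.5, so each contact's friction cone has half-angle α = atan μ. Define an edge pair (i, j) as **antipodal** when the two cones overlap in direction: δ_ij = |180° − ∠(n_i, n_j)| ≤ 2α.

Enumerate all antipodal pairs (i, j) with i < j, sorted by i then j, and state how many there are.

count = 6; pairs: (0,2), (0,3), (0,4), (1,5), (2,6), (3,6)

α = atan 0.5 = 26.57°;  2α = 53.13°
n_0 = (+0.8675, -0.4974)
n_1 = (+0.6271, +0.7790)
n_2 = (-0.4067, +0.9136)
n_3 = (-0.7775, +0.6289)
n_4 = (-0.9846, +0.1750)
n_5 = (-0.5590, -0.8292)
n_6 = (+0.4312, -0.9023)
  (0,1): δ = 99.01°  ·
  (0,2): δ = 36.18°  ✓
  (0,3): δ = 9.14°  ✓
  (0,4): δ = 19.75°  ✓
  (0,5): δ = 85.84°  ·
  (0,6): δ = 145.37°  ·
  (1,2): δ = 117.17°  ·
  (1,3): δ = 90.13°  ·
  (1,4): δ = 61.25°  ·
  (1,5): δ = 4.85°  ✓
  (1,6): δ = 64.38°  ·
  (2,3): δ = 152.96°  ·
  (2,4): δ = 124.08°  ·
  (2,5): δ = 57.98°  ·
  (2,6): δ = 1.55°  ✓
  (3,4): δ = 151.11°  ·
  (3,5): δ = 85.02°  ·
  (3,6): δ = 25.49°  ✓
  (4,5): δ = 113.91°  ·
  (4,6): δ = 54.38°  ·
  (5,6): δ = 120.47°  ·
antipodal pairs: 6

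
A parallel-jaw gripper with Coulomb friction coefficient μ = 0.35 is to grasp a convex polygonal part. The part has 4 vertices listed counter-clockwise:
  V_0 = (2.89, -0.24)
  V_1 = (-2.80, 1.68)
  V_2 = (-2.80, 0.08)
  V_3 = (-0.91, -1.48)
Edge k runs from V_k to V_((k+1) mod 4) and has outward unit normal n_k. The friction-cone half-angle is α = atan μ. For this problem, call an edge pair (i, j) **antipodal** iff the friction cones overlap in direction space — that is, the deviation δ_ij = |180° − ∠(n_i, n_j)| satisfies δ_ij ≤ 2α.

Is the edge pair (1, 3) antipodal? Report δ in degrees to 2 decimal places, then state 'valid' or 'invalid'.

α = atan 0.35 = 19.29°;  2α = 38.58°
edge 1: e_1 = (+0.00, -1.60);  n_1 = (-1.0000, -0.0000)
edge 3: e_3 = (+3.80, +1.24);  n_3 = (+0.3102, -0.9507)
∠(n_1, n_3) = 108.07°
δ = |180° − 108.07°| = 71.93°
71.93° > 2α = 38.58°  →  invalid

δ = 71.93°, invalid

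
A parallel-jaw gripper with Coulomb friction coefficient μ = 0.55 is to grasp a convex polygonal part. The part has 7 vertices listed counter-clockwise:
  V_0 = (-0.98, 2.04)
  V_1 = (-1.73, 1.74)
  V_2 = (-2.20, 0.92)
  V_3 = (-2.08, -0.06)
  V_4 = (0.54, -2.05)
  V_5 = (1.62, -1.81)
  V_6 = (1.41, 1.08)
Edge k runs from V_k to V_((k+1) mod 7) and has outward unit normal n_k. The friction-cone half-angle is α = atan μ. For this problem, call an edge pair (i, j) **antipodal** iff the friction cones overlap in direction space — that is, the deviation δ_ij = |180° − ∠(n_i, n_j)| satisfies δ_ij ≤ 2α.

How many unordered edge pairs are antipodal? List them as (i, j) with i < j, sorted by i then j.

count = 7; pairs: (0,4), (1,4), (1,5), (2,5), (3,5), (3,6), (4,6)

α = atan 0.55 = 28.81°;  2α = 57.62°
n_0 = (-0.3714, +0.9285)
n_1 = (-0.8676, +0.4973)
n_2 = (-0.9926, -0.1215)
n_3 = (-0.6049, -0.7963)
n_4 = (+0.2169, -0.9762)
n_5 = (+0.9974, +0.0725)
n_6 = (+0.3727, +0.9279)
  (0,1): δ = 141.62°  ·
  (0,2): δ = 104.82°  ·
  (0,3): δ = 59.02°  ·
  (0,4): δ = 9.27°  ✓
  (0,5): δ = 72.35°  ·
  (0,6): δ = 136.31°  ·
  (1,2): δ = 143.20°  ·
  (1,3): δ = 97.40°  ·
  (1,4): δ = 47.65°  ✓
  (1,5): δ = 33.98°  ✓
  (1,6): δ = 97.94°  ·
  (2,3): δ = 134.20°  ·
  (2,4): δ = 84.45°  ·
  (2,5): δ = 2.83°  ✓
  (2,6): δ = 61.13°  ·
  (3,4): δ = 130.25°  ·
  (3,5): δ = 48.63°  ✓
  (3,6): δ = 15.33°  ✓
  (4,5): δ = 98.37°  ·
  (4,6): δ = 34.41°  ✓
  (5,6): δ = 116.04°  ·
antipodal pairs: 7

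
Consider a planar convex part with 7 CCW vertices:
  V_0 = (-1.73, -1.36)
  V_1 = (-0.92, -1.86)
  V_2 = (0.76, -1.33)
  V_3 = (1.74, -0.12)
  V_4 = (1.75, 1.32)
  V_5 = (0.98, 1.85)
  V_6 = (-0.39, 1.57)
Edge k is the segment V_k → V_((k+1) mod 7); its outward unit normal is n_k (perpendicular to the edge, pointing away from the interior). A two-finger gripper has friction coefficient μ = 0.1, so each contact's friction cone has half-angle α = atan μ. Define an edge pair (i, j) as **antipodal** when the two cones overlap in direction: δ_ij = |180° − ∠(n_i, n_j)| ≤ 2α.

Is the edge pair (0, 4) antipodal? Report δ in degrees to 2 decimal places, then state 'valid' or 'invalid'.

α = atan 0.1 = 5.71°;  2α = 11.42°
edge 0: e_0 = (+0.81, -0.50);  n_0 = (-0.5253, -0.8509)
edge 4: e_4 = (-0.77, +0.53);  n_4 = (+0.5670, +0.8237)
∠(n_0, n_4) = 177.15°
δ = |180° − 177.15°| = 2.85°
2.85° ≤ 2α = 11.42°  →  valid

δ = 2.85°, valid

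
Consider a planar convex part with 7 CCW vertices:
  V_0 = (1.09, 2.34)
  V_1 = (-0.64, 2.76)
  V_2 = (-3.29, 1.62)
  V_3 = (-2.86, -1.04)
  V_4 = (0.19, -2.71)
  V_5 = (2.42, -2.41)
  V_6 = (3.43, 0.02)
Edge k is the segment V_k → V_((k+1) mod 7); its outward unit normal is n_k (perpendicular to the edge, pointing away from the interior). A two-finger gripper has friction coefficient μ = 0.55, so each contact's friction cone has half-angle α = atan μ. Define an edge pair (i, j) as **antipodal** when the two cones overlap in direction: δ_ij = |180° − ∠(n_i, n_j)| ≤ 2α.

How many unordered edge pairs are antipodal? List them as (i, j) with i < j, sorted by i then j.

count = 9; pairs: (0,3), (0,4), (1,3), (1,4), (1,5), (2,5), (2,6), (3,6), (4,6)

α = atan 0.55 = 28.81°;  2α = 57.62°
n_0 = (+0.2359, +0.9718)
n_1 = (-0.3952, +0.9186)
n_2 = (-0.9872, -0.1596)
n_3 = (-0.4803, -0.8771)
n_4 = (+0.1333, -0.9911)
n_5 = (+0.9234, -0.3838)
n_6 = (+0.7041, +0.7101)
  (0,1): δ = 143.08°  ·
  (0,2): δ = 67.17°  ·
  (0,3): δ = 15.06°  ✓
  (0,4): δ = 21.31°  ✓
  (0,5): δ = 81.08°  ·
  (0,6): δ = 148.89°  ·
  (1,2): δ = 104.09°  ·
  (1,3): δ = 51.98°  ✓
  (1,4): δ = 15.61°  ✓
  (1,5): δ = 44.15°  ✓
  (1,6): δ = 111.97°  ·
  (2,3): δ = 127.89°  ·
  (2,4): δ = 91.52°  ·
  (2,5): δ = 31.75°  ✓
  (2,6): δ = 36.06°  ✓
  (3,4): δ = 143.64°  ·
  (3,5): δ = 83.87°  ·
  (3,6): δ = 16.05°  ✓
  (4,5): δ = 120.23°  ·
  (4,6): δ = 52.42°  ✓
  (5,6): δ = 112.18°  ·
antipodal pairs: 9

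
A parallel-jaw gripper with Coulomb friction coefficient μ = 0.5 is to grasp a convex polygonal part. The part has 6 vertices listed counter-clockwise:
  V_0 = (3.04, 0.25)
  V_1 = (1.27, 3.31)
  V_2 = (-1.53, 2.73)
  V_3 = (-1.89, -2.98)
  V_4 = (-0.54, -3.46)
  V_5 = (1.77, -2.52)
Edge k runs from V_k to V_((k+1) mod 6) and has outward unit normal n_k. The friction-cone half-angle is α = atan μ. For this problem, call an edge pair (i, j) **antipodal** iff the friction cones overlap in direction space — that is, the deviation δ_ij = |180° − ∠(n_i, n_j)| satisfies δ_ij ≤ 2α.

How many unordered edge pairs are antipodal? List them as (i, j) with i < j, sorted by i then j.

count = 5; pairs: (0,2), (0,3), (1,3), (1,4), (2,5)

α = atan 0.5 = 26.57°;  2α = 53.13°
n_0 = (+0.8656, +0.5007)
n_1 = (-0.2028, +0.9792)
n_2 = (-0.9980, +0.0629)
n_3 = (-0.3350, -0.9422)
n_4 = (+0.3769, -0.9262)
n_5 = (+0.9090, -0.4168)
  (0,1): δ = 108.34°  ·
  (0,2): δ = 33.65°  ✓
  (0,3): δ = 40.38°  ✓
  (0,4): δ = 82.10°  ·
  (0,5): δ = 125.32°  ·
  (1,2): δ = 105.31°  ·
  (1,3): δ = 31.28°  ✓
  (1,4): δ = 10.44°  ✓
  (1,5): δ = 53.67°  ·
  (2,3): δ = 105.97°  ·
  (2,4): δ = 64.25°  ·
  (2,5): δ = 21.02°  ✓
  (3,4): δ = 138.28°  ·
  (3,5): δ = 95.06°  ·
  (4,5): δ = 136.77°  ·
antipodal pairs: 5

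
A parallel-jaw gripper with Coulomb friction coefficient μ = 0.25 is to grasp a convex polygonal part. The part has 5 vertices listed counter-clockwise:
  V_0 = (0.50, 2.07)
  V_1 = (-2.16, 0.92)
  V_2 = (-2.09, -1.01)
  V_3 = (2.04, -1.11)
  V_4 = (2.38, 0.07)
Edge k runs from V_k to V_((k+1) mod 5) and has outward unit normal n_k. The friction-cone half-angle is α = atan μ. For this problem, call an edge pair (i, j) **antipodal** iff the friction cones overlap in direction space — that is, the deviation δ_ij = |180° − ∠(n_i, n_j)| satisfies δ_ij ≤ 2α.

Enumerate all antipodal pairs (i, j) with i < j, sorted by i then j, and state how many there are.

count = 2; pairs: (0,2), (1,3)

α = atan 0.25 = 14.04°;  2α = 28.07°
n_0 = (-0.3968, +0.9179)
n_1 = (-0.9993, -0.0362)
n_2 = (-0.0242, -0.9997)
n_3 = (+0.9609, -0.2769)
n_4 = (+0.7286, +0.6849)
  (0,1): δ = 111.30°  ·
  (0,2): δ = 24.77°  ✓
  (0,3): δ = 50.55°  ·
  (0,4): δ = 109.85°  ·
  (1,2): δ = 93.46°  ·
  (1,3): δ = 18.15°  ✓
  (1,4): δ = 41.15°  ·
  (2,3): δ = 104.69°  ·
  (2,4): δ = 45.38°  ·
  (3,4): δ = 120.70°  ·
antipodal pairs: 2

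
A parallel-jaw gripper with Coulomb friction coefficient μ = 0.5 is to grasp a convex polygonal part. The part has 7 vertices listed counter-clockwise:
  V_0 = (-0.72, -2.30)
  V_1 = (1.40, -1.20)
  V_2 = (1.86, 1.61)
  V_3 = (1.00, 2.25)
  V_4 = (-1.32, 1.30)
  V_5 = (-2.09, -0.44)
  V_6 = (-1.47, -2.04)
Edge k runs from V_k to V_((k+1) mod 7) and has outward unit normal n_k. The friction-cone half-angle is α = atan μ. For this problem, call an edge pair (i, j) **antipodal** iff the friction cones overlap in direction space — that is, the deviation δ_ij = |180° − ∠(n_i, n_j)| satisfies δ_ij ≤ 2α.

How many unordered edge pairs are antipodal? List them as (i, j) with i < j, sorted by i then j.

count = 7; pairs: (0,3), (0,4), (1,4), (1,5), (2,5), (2,6), (3,6)

α = atan 0.5 = 26.57°;  2α = 53.13°
n_0 = (+0.4606, -0.8876)
n_1 = (+0.9869, -0.1616)
n_2 = (+0.5970, +0.8022)
n_3 = (-0.3789, +0.9254)
n_4 = (-0.9145, +0.4047)
n_5 = (-0.9324, -0.3613)
n_6 = (-0.3275, -0.9448)
  (0,1): δ = 126.72°  ·
  (0,2): δ = 64.08°  ·
  (0,3): δ = 5.16°  ✓
  (0,4): δ = 38.71°  ✓
  (0,5): δ = 83.76°  ·
  (0,6): δ = 133.46°  ·
  (1,2): δ = 117.36°  ·
  (1,3): δ = 58.43°  ·
  (1,4): δ = 14.57°  ✓
  (1,5): δ = 30.48°  ✓
  (1,6): δ = 80.18°  ·
  (2,3): δ = 121.08°  ·
  (2,4): δ = 77.21°  ·
  (2,5): δ = 32.16°  ✓
  (2,6): δ = 17.54°  ✓
  (3,4): δ = 136.14°  ·
  (3,5): δ = 91.09°  ·
  (3,6): δ = 41.39°  ✓
  (4,5): δ = 134.95°  ·
  (4,6): δ = 85.25°  ·
  (5,6): δ = 130.30°  ·
antipodal pairs: 7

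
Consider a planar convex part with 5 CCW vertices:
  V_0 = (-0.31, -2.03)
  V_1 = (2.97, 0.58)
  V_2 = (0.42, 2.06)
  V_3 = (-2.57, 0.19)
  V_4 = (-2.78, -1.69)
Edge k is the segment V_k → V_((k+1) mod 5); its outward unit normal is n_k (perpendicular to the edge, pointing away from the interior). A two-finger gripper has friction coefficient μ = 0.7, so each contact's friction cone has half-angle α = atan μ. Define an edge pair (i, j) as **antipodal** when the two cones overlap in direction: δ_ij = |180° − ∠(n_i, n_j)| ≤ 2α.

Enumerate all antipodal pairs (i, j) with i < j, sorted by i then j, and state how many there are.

α = atan 0.7 = 34.99°;  2α = 69.98°
n_0 = (+0.6227, -0.7825)
n_1 = (+0.5020, +0.8649)
n_2 = (-0.5303, +0.8478)
n_3 = (-0.9938, +0.1110)
n_4 = (-0.1364, -0.9907)
  (0,1): δ = 68.64°  ✓
  (0,2): δ = 6.49°  ✓
  (0,3): δ = 45.12°  ✓
  (0,4): δ = 133.65°  ·
  (1,2): δ = 117.85°  ·
  (1,3): δ = 66.24°  ✓
  (1,4): δ = 22.29°  ✓
  (2,3): δ = 128.40°  ·
  (2,4): δ = 39.86°  ✓
  (3,4): δ = 91.46°  ·
antipodal pairs: 6

count = 6; pairs: (0,1), (0,2), (0,3), (1,3), (1,4), (2,4)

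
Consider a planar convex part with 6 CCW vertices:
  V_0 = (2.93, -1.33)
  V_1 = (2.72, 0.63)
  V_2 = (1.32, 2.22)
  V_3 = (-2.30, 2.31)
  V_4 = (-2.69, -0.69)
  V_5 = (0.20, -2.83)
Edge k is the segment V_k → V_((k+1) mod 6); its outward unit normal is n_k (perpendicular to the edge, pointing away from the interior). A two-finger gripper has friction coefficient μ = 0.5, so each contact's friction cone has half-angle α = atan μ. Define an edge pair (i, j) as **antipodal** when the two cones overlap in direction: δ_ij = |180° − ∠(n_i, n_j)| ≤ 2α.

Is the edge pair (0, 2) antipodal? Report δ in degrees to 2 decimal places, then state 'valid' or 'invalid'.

α = atan 0.5 = 26.57°;  2α = 53.13°
edge 0: e_0 = (-0.21, +1.96);  n_0 = (+0.9943, +0.1065)
edge 2: e_2 = (-3.62, +0.09);  n_2 = (+0.0249, +0.9997)
∠(n_0, n_2) = 82.46°
δ = |180° − 82.46°| = 97.54°
97.54° > 2α = 53.13°  →  invalid

δ = 97.54°, invalid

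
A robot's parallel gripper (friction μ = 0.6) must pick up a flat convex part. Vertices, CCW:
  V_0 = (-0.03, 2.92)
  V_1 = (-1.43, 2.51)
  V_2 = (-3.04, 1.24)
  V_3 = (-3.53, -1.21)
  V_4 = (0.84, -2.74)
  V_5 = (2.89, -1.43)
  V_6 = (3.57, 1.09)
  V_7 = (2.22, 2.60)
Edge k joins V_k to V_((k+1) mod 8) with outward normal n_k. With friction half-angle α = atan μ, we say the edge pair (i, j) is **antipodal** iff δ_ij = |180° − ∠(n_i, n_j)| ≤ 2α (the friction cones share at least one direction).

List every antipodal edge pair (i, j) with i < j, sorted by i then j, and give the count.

α = atan 0.6 = 30.96°;  2α = 61.93°
n_0 = (-0.2811, +0.9597)
n_1 = (-0.6193, +0.7851)
n_2 = (-0.9806, +0.1961)
n_3 = (-0.3304, -0.9438)
n_4 = (+0.5385, -0.8426)
n_5 = (+0.9655, -0.2605)
n_6 = (+0.7455, +0.6665)
n_7 = (+0.1408, +0.9900)
  (0,1): δ = 158.06°  ·
  (0,2): δ = 117.63°  ·
  (0,3): δ = 35.62°  ✓
  (0,4): δ = 16.26°  ✓
  (0,5): δ = 58.58°  ✓
  (0,6): δ = 115.47°  ·
  (0,7): δ = 155.58°  ·
  (1,2): δ = 139.58°  ·
  (1,3): δ = 57.56°  ✓
  (1,4): δ = 5.69°  ✓
  (1,5): δ = 36.63°  ✓
  (1,6): δ = 93.53°  ·
  (1,7): δ = 133.64°  ·
  (2,3): δ = 97.99°  ·
  (2,4): δ = 46.11°  ✓
  (2,5): δ = 3.79°  ✓
  (2,6): δ = 53.11°  ✓
  (2,7): δ = 93.22°  ·
  (3,4): δ = 128.12°  ·
  (3,5): δ = 85.81°  ·
  (3,6): δ = 28.91°  ✓
  (3,7): δ = 11.20°  ✓
  (4,5): δ = 137.68°  ·
  (4,6): δ = 80.78°  ·
  (4,7): δ = 40.67°  ✓
  (5,6): δ = 123.10°  ·
  (5,7): δ = 82.99°  ·
  (6,7): δ = 139.89°  ·
antipodal pairs: 12

count = 12; pairs: (0,3), (0,4), (0,5), (1,3), (1,4), (1,5), (2,4), (2,5), (2,6), (3,6), (3,7), (4,7)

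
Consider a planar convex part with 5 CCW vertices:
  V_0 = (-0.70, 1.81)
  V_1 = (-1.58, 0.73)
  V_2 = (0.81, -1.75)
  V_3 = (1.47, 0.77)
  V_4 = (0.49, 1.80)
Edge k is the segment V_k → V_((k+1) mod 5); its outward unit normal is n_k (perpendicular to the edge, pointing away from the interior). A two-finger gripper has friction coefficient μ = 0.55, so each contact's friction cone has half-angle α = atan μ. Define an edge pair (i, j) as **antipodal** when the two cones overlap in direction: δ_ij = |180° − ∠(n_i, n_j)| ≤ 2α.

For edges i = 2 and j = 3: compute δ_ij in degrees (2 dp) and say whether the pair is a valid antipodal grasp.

δ = 121.75°, invalid

α = atan 0.55 = 28.81°;  2α = 57.62°
edge 2: e_2 = (+0.66, +2.52);  n_2 = (+0.9674, -0.2534)
edge 3: e_3 = (-0.98, +1.03);  n_3 = (+0.7245, +0.6893)
∠(n_2, n_3) = 58.25°
δ = |180° − 58.25°| = 121.75°
121.75° > 2α = 57.62°  →  invalid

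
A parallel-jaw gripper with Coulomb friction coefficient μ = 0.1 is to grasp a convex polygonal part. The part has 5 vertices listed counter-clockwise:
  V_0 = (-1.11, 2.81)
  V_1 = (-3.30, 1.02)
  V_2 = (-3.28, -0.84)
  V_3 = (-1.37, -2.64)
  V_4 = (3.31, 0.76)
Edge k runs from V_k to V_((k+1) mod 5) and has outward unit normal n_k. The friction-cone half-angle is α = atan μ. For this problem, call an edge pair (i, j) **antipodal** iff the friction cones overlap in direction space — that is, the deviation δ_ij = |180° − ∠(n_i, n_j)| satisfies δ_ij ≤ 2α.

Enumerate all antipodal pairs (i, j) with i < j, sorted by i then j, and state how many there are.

count = 1; pairs: (0,3)

α = atan 0.1 = 5.71°;  2α = 11.42°
n_0 = (-0.6329, +0.7743)
n_1 = (-0.9999, -0.0108)
n_2 = (-0.6858, -0.7278)
n_3 = (+0.5878, -0.8090)
n_4 = (+0.4207, +0.9072)
  (0,1): δ = 128.64°  ·
  (0,2): δ = 82.56°  ·
  (0,3): δ = 3.26°  ✓
  (0,4): δ = 115.86°  ·
  (1,2): δ = 133.92°  ·
  (1,3): δ = 54.62°  ·
  (1,4): δ = 64.50°  ·
  (2,3): δ = 100.70°  ·
  (2,4): δ = 18.42°  ·
  (3,4): δ = 60.88°  ·
antipodal pairs: 1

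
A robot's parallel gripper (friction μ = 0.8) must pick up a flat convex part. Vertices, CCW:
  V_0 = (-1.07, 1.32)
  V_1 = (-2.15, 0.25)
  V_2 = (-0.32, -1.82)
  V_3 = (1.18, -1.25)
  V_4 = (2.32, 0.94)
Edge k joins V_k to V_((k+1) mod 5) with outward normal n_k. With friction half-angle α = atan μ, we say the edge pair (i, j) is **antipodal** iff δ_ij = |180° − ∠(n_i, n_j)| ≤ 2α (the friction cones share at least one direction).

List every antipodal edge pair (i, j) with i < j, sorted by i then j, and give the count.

α = atan 0.8 = 38.66°;  2α = 77.32°
n_0 = (-0.7038, +0.7104)
n_1 = (-0.7492, -0.6623)
n_2 = (+0.3552, -0.9348)
n_3 = (+0.8870, -0.4617)
n_4 = (+0.1114, +0.9938)
  (0,1): δ = 93.25°  ·
  (0,2): δ = 23.93°  ✓
  (0,3): δ = 17.77°  ✓
  (0,4): δ = 128.87°  ·
  (1,2): δ = 110.67°  ·
  (1,3): δ = 68.98°  ✓
  (1,4): δ = 42.13°  ✓
  (2,3): δ = 138.31°  ·
  (2,4): δ = 27.20°  ✓
  (3,4): δ = 68.90°  ✓
antipodal pairs: 6

count = 6; pairs: (0,2), (0,3), (1,3), (1,4), (2,4), (3,4)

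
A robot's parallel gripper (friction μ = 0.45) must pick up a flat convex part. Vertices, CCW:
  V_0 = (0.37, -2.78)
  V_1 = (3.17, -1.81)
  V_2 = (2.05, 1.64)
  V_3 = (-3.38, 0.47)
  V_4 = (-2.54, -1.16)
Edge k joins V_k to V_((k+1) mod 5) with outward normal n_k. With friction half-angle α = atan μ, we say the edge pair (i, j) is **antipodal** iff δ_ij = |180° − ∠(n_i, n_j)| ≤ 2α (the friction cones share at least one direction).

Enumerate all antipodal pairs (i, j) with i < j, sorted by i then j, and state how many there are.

α = atan 0.45 = 24.23°;  2α = 48.46°
n_0 = (+0.3273, -0.9449)
n_1 = (+0.9511, +0.3088)
n_2 = (-0.2106, +0.9776)
n_3 = (-0.8889, -0.4581)
n_4 = (-0.4864, -0.8737)
  (0,1): δ = 91.12°  ·
  (0,2): δ = 6.95°  ✓
  (0,3): δ = 98.16°  ·
  (0,4): δ = 131.79°  ·
  (1,2): δ = 95.83°  ·
  (1,3): δ = 9.28°  ✓
  (1,4): δ = 42.91°  ✓
  (2,3): δ = 74.90°  ·
  (2,4): δ = 41.26°  ✓
  (3,4): δ = 146.37°  ·
antipodal pairs: 4

count = 4; pairs: (0,2), (1,3), (1,4), (2,4)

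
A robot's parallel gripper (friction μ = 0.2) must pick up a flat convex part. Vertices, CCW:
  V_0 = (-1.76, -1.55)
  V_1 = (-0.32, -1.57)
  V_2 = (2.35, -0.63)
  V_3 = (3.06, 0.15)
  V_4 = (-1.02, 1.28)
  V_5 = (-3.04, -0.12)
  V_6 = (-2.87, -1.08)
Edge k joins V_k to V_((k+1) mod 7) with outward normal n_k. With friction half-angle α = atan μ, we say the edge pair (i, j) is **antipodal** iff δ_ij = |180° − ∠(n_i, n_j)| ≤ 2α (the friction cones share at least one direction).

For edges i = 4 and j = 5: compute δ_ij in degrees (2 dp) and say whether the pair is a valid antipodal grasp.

α = atan 0.2 = 11.31°;  2α = 22.62°
edge 4: e_4 = (-2.02, -1.40);  n_4 = (-0.5696, +0.8219)
edge 5: e_5 = (+0.17, -0.96);  n_5 = (-0.9847, -0.1744)
∠(n_4, n_5) = 65.32°
δ = |180° − 65.32°| = 114.68°
114.68° > 2α = 22.62°  →  invalid

δ = 114.68°, invalid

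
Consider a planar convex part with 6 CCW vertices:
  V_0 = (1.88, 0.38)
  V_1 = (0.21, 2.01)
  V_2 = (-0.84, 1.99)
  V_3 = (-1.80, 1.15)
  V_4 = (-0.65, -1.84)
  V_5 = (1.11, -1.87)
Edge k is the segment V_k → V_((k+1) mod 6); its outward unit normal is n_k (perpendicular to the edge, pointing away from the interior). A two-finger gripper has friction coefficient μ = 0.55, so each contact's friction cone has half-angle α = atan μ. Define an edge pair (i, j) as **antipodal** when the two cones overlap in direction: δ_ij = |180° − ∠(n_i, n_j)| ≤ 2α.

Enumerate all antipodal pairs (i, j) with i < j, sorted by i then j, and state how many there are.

α = atan 0.55 = 28.81°;  2α = 57.62°
n_0 = (+0.6985, +0.7156)
n_1 = (-0.0190, +0.9998)
n_2 = (-0.6585, +0.7526)
n_3 = (-0.9333, -0.3590)
n_4 = (-0.0170, -0.9999)
n_5 = (+0.9461, -0.3238)
  (0,1): δ = 134.60°  ·
  (0,2): δ = 94.51°  ·
  (0,3): δ = 24.66°  ✓
  (0,4): δ = 43.33°  ✓
  (0,5): δ = 115.41°  ·
  (1,2): δ = 139.91°  ·
  (1,3): δ = 70.05°  ·
  (1,4): δ = 2.07°  ✓
  (1,5): δ = 70.02°  ·
  (2,3): δ = 110.15°  ·
  (2,4): δ = 42.16°  ✓
  (2,5): δ = 29.92°  ✓
  (3,4): δ = 112.01°  ·
  (3,5): δ = 39.93°  ✓
  (4,5): δ = 107.92°  ·
antipodal pairs: 6

count = 6; pairs: (0,3), (0,4), (1,4), (2,4), (2,5), (3,5)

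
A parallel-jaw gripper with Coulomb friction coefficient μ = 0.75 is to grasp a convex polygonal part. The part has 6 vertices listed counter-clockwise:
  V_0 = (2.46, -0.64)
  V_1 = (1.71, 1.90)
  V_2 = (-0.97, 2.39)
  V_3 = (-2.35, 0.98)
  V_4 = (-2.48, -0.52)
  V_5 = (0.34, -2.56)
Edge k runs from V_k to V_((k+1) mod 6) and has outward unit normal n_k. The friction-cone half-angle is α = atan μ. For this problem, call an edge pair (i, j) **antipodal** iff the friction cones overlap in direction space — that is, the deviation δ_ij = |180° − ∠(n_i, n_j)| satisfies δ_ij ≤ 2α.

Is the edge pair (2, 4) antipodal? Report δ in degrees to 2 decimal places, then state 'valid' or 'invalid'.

δ = 81.50°, invalid

α = atan 0.75 = 36.87°;  2α = 73.74°
edge 2: e_2 = (-1.38, -1.41);  n_2 = (-0.7147, +0.6995)
edge 4: e_4 = (+2.82, -2.04);  n_4 = (-0.5861, -0.8102)
∠(n_2, n_4) = 98.50°
δ = |180° − 98.50°| = 81.50°
81.50° > 2α = 73.74°  →  invalid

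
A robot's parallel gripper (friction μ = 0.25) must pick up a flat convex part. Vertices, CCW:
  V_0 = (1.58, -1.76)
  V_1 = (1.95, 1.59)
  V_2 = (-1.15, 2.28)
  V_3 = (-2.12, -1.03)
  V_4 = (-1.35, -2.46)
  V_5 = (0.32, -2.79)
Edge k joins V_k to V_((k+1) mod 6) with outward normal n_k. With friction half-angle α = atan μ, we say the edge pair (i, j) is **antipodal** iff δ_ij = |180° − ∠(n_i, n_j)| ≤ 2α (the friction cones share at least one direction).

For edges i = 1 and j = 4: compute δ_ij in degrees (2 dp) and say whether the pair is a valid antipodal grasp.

δ = 1.37°, valid

α = atan 0.25 = 14.04°;  2α = 28.07°
edge 1: e_1 = (-3.10, +0.69);  n_1 = (+0.2173, +0.9761)
edge 4: e_4 = (+1.67, -0.33);  n_4 = (-0.1939, -0.9810)
∠(n_1, n_4) = 178.63°
δ = |180° − 178.63°| = 1.37°
1.37° ≤ 2α = 28.07°  →  valid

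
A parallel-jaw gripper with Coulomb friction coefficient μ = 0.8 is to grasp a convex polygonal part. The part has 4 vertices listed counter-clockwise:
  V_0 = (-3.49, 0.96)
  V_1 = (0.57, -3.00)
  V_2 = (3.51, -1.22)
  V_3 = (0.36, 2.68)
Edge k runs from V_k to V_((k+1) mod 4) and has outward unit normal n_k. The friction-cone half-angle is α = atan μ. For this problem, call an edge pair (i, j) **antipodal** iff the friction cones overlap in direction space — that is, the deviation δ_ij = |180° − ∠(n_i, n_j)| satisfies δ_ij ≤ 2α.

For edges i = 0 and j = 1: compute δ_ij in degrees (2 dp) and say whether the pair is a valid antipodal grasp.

δ = 104.52°, invalid

α = atan 0.8 = 38.66°;  2α = 77.32°
edge 0: e_0 = (+4.06, -3.96);  n_0 = (-0.6982, -0.7159)
edge 1: e_1 = (+2.94, +1.78);  n_1 = (+0.5179, -0.8554)
∠(n_0, n_1) = 75.48°
δ = |180° − 75.48°| = 104.52°
104.52° > 2α = 77.32°  →  invalid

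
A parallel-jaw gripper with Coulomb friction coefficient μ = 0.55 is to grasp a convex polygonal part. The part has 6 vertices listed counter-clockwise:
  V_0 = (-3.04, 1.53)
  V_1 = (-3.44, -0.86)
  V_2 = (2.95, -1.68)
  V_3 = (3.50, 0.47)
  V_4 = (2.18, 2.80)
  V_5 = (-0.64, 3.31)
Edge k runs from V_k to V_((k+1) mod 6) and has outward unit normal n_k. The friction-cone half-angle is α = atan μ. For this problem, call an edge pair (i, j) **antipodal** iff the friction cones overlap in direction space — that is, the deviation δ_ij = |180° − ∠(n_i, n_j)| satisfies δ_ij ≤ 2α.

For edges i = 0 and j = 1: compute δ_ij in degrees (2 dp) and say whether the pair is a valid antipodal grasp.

δ = 87.81°, invalid

α = atan 0.55 = 28.81°;  2α = 57.62°
edge 0: e_0 = (-0.40, -2.39);  n_0 = (-0.9863, +0.1651)
edge 1: e_1 = (+6.39, -0.82);  n_1 = (-0.1273, -0.9919)
∠(n_0, n_1) = 92.19°
δ = |180° − 92.19°| = 87.81°
87.81° > 2α = 57.62°  →  invalid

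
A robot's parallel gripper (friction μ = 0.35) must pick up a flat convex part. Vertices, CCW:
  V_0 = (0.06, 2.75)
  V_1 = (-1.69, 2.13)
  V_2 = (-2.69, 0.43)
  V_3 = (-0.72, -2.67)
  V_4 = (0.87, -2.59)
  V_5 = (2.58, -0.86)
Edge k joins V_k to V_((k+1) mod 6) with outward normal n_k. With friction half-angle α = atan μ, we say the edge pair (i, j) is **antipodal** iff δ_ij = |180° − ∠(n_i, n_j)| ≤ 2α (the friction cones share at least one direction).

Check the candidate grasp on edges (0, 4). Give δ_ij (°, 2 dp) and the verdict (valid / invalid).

α = atan 0.35 = 19.29°;  2α = 38.58°
edge 0: e_0 = (-1.75, -0.62);  n_0 = (-0.3339, +0.9426)
edge 4: e_4 = (+1.71, +1.73);  n_4 = (+0.7112, -0.7030)
∠(n_0, n_4) = 154.18°
δ = |180° − 154.18°| = 25.82°
25.82° ≤ 2α = 38.58°  →  valid

δ = 25.82°, valid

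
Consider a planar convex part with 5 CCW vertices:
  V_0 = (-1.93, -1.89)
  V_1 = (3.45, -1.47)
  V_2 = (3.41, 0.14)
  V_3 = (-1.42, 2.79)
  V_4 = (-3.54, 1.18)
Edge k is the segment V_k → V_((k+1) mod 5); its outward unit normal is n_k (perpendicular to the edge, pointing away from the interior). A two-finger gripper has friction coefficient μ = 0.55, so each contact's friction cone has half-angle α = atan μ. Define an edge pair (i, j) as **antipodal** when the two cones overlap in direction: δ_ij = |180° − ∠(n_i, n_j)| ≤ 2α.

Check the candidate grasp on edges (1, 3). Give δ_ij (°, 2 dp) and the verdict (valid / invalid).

δ = 54.21°, valid

α = atan 0.55 = 28.81°;  2α = 57.62°
edge 1: e_1 = (-0.04, +1.61);  n_1 = (+0.9997, +0.0248)
edge 3: e_3 = (-2.12, -1.61);  n_3 = (-0.6048, +0.7964)
∠(n_1, n_3) = 125.79°
δ = |180° − 125.79°| = 54.21°
54.21° ≤ 2α = 57.62°  →  valid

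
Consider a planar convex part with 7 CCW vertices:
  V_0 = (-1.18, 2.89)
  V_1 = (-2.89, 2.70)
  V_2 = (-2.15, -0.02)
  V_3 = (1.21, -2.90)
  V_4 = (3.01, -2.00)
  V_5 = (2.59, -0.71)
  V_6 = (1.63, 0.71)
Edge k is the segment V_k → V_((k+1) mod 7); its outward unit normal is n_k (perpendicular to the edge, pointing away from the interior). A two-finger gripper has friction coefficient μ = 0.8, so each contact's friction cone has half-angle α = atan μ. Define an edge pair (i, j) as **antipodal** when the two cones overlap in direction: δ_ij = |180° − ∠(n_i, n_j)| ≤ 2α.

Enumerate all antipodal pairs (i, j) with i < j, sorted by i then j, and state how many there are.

count = 9; pairs: (0,2), (0,3), (1,4), (1,5), (1,6), (2,4), (2,5), (2,6), (3,6)

α = atan 0.8 = 38.66°;  2α = 77.32°
n_0 = (-0.1104, +0.9939)
n_1 = (-0.9649, -0.2625)
n_2 = (-0.6508, -0.7593)
n_3 = (+0.4472, -0.8944)
n_4 = (+0.9509, +0.3096)
n_5 = (+0.8284, +0.5601)
n_6 = (+0.6130, +0.7901)
  (0,1): δ = 81.12°  ·
  (0,2): δ = 46.94°  ✓
  (0,3): δ = 20.22°  ✓
  (0,4): δ = 101.69°  ·
  (0,5): δ = 117.72°  ·
  (0,6): δ = 135.86°  ·
  (1,2): δ = 145.82°  ·
  (1,3): δ = 78.65°  ·
  (1,4): δ = 2.81°  ✓
  (1,5): δ = 18.84°  ✓
  (1,6): δ = 36.98°  ✓
  (2,3): δ = 112.83°  ·
  (2,4): δ = 31.36°  ✓
  (2,5): δ = 15.34°  ✓
  (2,6): δ = 2.80°  ✓
  (3,4): δ = 98.53°  ·
  (3,5): δ = 82.50°  ·
  (3,6): δ = 64.37°  ✓
  (4,5): δ = 163.97°  ·
  (4,6): δ = 145.84°  ·
  (5,6): δ = 161.87°  ·
antipodal pairs: 9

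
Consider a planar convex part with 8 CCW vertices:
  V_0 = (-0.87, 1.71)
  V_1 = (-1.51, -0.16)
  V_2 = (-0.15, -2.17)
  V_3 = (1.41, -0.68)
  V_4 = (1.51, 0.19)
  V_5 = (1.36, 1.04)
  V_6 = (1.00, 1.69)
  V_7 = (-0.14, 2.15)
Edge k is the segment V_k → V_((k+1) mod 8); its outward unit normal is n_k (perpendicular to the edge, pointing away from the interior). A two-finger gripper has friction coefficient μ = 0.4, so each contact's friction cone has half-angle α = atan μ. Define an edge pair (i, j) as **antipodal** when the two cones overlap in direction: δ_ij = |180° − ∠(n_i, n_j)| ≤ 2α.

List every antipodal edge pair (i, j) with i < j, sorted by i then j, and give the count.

count = 8; pairs: (0,2), (0,3), (0,4), (1,3), (1,4), (1,5), (1,6), (2,7)

α = atan 0.4 = 21.80°;  2α = 43.60°
n_0 = (-0.9461, +0.3238)
n_1 = (-0.8282, -0.5604)
n_2 = (+0.6907, -0.7231)
n_3 = (+0.9935, -0.1142)
n_4 = (+0.9848, +0.1738)
n_5 = (+0.8748, +0.4845)
n_6 = (+0.3742, +0.9274)
n_7 = (-0.5162, +0.8565)
  (0,1): δ = 127.02°  ·
  (0,2): δ = 27.42°  ✓
  (0,3): δ = 12.34°  ✓
  (0,4): δ = 28.90°  ✓
  (0,5): δ = 47.87°  ·
  (0,6): δ = 86.92°  ·
  (0,7): δ = 139.97°  ·
  (1,2): δ = 80.40°  ·
  (1,3): δ = 40.64°  ✓
  (1,4): δ = 24.07°  ✓
  (1,5): δ = 5.10°  ✓
  (1,6): δ = 33.94°  ✓
  (1,7): δ = 87.00°  ·
  (2,3): δ = 140.24°  ·
  (2,4): δ = 123.68°  ·
  (2,5): δ = 104.71°  ·
  (2,6): δ = 65.66°  ·
  (2,7): δ = 12.61°  ✓
  (3,4): δ = 163.44°  ·
  (3,5): δ = 144.46°  ·
  (3,6): δ = 105.42°  ·
  (3,7): δ = 52.36°  ·
  (4,5): δ = 161.03°  ·
  (4,6): δ = 121.98°  ·
  (4,7): δ = 68.93°  ·
  (5,6): δ = 140.95°  ·
  (5,7): δ = 87.90°  ·
  (6,7): δ = 126.95°  ·
antipodal pairs: 8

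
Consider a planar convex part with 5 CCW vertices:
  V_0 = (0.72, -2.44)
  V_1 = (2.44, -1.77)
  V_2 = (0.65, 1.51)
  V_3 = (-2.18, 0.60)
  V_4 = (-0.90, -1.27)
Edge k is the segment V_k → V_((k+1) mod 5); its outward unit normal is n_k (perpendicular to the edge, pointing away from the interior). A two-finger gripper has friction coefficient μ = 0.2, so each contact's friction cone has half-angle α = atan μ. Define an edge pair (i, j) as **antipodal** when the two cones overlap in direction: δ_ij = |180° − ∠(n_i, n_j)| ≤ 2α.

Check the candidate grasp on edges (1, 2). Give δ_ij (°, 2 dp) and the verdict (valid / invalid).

δ = 100.80°, invalid

α = atan 0.2 = 11.31°;  2α = 22.62°
edge 1: e_1 = (-1.79, +3.28);  n_1 = (+0.8778, +0.4790)
edge 2: e_2 = (-2.83, -0.91);  n_2 = (-0.3061, +0.9520)
∠(n_1, n_2) = 79.20°
δ = |180° − 79.20°| = 100.80°
100.80° > 2α = 22.62°  →  invalid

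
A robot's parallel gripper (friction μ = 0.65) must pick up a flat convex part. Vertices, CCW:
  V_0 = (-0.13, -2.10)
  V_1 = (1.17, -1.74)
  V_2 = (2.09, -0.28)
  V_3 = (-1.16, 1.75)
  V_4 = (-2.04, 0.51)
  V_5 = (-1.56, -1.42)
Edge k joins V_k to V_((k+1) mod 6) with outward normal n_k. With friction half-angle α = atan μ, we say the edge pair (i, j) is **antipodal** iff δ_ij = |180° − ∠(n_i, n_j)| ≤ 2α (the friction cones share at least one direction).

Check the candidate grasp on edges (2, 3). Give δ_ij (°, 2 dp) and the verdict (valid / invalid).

δ = 93.37°, invalid

α = atan 0.65 = 33.02°;  2α = 66.05°
edge 2: e_2 = (-3.25, +2.03);  n_2 = (+0.5298, +0.8481)
edge 3: e_3 = (-0.88, -1.24);  n_3 = (-0.8155, +0.5787)
∠(n_2, n_3) = 86.63°
δ = |180° − 86.63°| = 93.37°
93.37° > 2α = 66.05°  →  invalid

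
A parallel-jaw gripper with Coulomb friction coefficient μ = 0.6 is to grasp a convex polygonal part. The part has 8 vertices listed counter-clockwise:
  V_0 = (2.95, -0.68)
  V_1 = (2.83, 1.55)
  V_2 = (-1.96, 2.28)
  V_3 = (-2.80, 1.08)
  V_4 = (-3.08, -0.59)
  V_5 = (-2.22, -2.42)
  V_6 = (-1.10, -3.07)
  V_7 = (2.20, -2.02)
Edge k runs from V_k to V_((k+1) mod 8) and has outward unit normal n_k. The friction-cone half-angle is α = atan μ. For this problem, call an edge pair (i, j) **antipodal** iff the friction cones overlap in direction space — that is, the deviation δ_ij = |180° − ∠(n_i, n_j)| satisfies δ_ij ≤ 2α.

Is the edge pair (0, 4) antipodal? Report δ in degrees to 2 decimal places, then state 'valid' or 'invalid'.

δ = 22.09°, valid

α = atan 0.6 = 30.96°;  2α = 61.93°
edge 0: e_0 = (-0.12, +2.23);  n_0 = (+0.9986, +0.0537)
edge 4: e_4 = (+0.86, -1.83);  n_4 = (-0.9050, -0.4253)
∠(n_0, n_4) = 157.91°
δ = |180° − 157.91°| = 22.09°
22.09° ≤ 2α = 61.93°  →  valid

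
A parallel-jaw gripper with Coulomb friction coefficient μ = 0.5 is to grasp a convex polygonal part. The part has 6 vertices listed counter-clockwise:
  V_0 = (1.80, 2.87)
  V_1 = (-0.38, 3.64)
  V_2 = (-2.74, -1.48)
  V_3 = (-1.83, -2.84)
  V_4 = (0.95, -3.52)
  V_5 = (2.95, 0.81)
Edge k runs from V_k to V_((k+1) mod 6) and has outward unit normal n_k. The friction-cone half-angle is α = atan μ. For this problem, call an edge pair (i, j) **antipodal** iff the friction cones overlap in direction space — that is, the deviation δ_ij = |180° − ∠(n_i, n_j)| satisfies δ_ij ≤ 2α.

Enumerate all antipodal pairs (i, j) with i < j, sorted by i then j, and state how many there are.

count = 5; pairs: (0,2), (0,3), (1,4), (2,5), (3,5)

α = atan 0.5 = 26.57°;  2α = 53.13°
n_0 = (+0.3330, +0.9429)
n_1 = (-0.9082, +0.4186)
n_2 = (-0.8311, -0.5561)
n_3 = (-0.2376, -0.9714)
n_4 = (+0.9078, -0.4193)
n_5 = (+0.8732, +0.4874)
  (0,1): δ = 95.29°  ·
  (0,2): δ = 36.76°  ✓
  (0,3): δ = 5.71°  ✓
  (0,4): δ = 84.66°  ·
  (0,5): δ = 138.63°  ·
  (1,2): δ = 121.47°  ·
  (1,3): δ = 79.00°  ·
  (1,4): δ = 0.05°  ✓
  (1,5): δ = 53.92°  ·
  (2,3): δ = 137.53°  ·
  (2,4): δ = 58.58°  ·
  (2,5): δ = 4.61°  ✓
  (3,4): δ = 101.05°  ·
  (3,5): δ = 47.08°  ✓
  (4,5): δ = 126.04°  ·
antipodal pairs: 5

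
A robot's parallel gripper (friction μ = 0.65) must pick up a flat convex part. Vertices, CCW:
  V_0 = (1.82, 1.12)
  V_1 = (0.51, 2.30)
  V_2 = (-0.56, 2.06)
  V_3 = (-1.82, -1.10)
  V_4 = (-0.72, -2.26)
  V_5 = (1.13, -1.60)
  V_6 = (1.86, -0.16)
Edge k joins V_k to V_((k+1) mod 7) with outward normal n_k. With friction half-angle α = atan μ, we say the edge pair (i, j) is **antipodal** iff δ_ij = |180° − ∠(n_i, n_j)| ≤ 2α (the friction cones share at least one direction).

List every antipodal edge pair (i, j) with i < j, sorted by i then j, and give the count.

count = 9; pairs: (0,3), (0,4), (1,3), (1,4), (1,5), (2,4), (2,5), (2,6), (3,6)

α = atan 0.65 = 33.02°;  2α = 66.05°
n_0 = (+0.6693, +0.7430)
n_1 = (-0.2189, +0.9758)
n_2 = (-0.9289, +0.3704)
n_3 = (-0.7256, -0.6881)
n_4 = (+0.3360, -0.9419)
n_5 = (+0.8919, -0.4522)
n_6 = (+0.9995, +0.0312)
  (0,1): δ = 125.35°  ·
  (0,2): δ = 69.73°  ·
  (0,3): δ = 4.51°  ✓
  (0,4): δ = 61.65°  ✓
  (0,5): δ = 105.13°  ·
  (0,6): δ = 133.80°  ·
  (1,2): δ = 124.38°  ·
  (1,3): δ = 59.16°  ✓
  (1,4): δ = 6.99°  ✓
  (1,5): δ = 50.48°  ✓
  (1,6): δ = 79.15°  ·
  (2,3): δ = 114.78°  ·
  (2,4): δ = 48.63°  ✓
  (2,5): δ = 5.14°  ✓
  (2,6): δ = 23.53°  ✓
  (3,4): δ = 113.85°  ·
  (3,5): δ = 70.36°  ·
  (3,6): δ = 41.69°  ✓
  (4,5): δ = 136.52°  ·
  (4,6): δ = 107.84°  ·
  (5,6): δ = 151.33°  ·
antipodal pairs: 9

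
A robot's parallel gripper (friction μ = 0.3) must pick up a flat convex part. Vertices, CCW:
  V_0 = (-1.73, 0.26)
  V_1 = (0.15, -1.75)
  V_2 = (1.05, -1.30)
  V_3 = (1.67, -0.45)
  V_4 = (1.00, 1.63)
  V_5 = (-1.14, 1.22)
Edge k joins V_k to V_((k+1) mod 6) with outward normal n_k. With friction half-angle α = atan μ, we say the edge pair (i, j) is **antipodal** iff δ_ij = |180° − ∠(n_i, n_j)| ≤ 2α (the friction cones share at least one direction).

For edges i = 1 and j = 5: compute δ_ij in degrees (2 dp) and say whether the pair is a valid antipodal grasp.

α = atan 0.3 = 16.70°;  2α = 33.40°
edge 1: e_1 = (+0.90, +0.45);  n_1 = (+0.4472, -0.8944)
edge 5: e_5 = (-0.59, -0.96);  n_5 = (-0.8520, +0.5236)
∠(n_1, n_5) = 148.14°
δ = |180° − 148.14°| = 31.86°
31.86° ≤ 2α = 33.40°  →  valid

δ = 31.86°, valid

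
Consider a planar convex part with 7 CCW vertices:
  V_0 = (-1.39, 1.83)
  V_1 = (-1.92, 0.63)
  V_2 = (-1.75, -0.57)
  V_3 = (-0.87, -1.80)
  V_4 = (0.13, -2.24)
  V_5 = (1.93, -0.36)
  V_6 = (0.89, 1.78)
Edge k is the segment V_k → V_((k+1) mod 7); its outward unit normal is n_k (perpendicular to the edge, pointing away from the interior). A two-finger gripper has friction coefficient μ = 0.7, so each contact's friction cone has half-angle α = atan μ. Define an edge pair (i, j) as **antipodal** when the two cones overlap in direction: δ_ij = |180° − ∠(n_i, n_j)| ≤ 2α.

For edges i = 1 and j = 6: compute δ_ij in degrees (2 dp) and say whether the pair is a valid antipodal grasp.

δ = 80.68°, invalid

α = atan 0.7 = 34.99°;  2α = 69.98°
edge 1: e_1 = (+0.17, -1.20);  n_1 = (-0.9901, -0.1403)
edge 6: e_6 = (-2.28, +0.05);  n_6 = (+0.0219, +0.9998)
∠(n_1, n_6) = 99.32°
δ = |180° − 99.32°| = 80.68°
80.68° > 2α = 69.98°  →  invalid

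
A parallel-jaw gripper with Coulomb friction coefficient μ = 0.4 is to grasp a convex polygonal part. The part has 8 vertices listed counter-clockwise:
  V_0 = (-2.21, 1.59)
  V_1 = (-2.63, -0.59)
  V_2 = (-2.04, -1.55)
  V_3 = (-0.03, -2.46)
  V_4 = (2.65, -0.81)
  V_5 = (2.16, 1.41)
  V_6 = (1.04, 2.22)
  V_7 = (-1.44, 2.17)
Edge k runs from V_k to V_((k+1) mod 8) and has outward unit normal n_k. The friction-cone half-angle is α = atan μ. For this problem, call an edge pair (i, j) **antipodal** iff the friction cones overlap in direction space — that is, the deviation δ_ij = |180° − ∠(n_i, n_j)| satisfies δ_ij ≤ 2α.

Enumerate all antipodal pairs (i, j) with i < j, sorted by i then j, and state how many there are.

α = atan 0.4 = 21.80°;  2α = 43.60°
n_0 = (-0.9819, +0.1892)
n_1 = (-0.8520, -0.5236)
n_2 = (-0.4124, -0.9110)
n_3 = (+0.5243, -0.8515)
n_4 = (+0.9765, +0.2155)
n_5 = (+0.5860, +0.8103)
n_6 = (-0.0202, +0.9998)
n_7 = (-0.6017, +0.7988)
  (0,1): δ = 137.52°  ·
  (0,2): δ = 103.45°  ·
  (0,3): δ = 47.48°  ·
  (0,4): δ = 23.35°  ✓
  (0,5): δ = 65.03°  ·
  (0,6): δ = 102.06°  ·
  (0,7): δ = 137.89°  ·
  (1,2): δ = 145.93°  ·
  (1,3): δ = 89.95°  ·
  (1,4): δ = 19.13°  ✓
  (1,5): δ = 22.55°  ✓
  (1,6): δ = 59.58°  ·
  (1,7): δ = 95.41°  ·
  (2,3): δ = 124.02°  ·
  (2,4): δ = 53.20°  ·
  (2,5): δ = 11.52°  ✓
  (2,6): δ = 25.51°  ✓
  (2,7): δ = 61.35°  ·
  (3,4): δ = 109.17°  ·
  (3,5): δ = 67.49°  ·
  (3,6): δ = 30.46°  ✓
  (3,7): δ = 5.37°  ✓
  (4,5): δ = 138.32°  ·
  (4,6): δ = 101.29°  ·
  (4,7): δ = 65.46°  ·
  (5,6): δ = 142.97°  ·
  (5,7): δ = 107.14°  ·
  (6,7): δ = 144.17°  ·
antipodal pairs: 7

count = 7; pairs: (0,4), (1,4), (1,5), (2,5), (2,6), (3,6), (3,7)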